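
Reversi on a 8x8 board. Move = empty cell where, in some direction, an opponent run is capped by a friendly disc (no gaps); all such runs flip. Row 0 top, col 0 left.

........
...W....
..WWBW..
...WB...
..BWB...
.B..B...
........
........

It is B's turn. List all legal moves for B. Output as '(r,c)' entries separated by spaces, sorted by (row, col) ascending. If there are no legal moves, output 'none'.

(0,2): flips 1 -> legal
(0,3): no bracket -> illegal
(0,4): no bracket -> illegal
(1,1): flips 2 -> legal
(1,2): flips 1 -> legal
(1,4): no bracket -> illegal
(1,5): no bracket -> illegal
(1,6): flips 1 -> legal
(2,1): flips 2 -> legal
(2,6): flips 1 -> legal
(3,1): no bracket -> illegal
(3,2): flips 2 -> legal
(3,5): no bracket -> illegal
(3,6): no bracket -> illegal
(5,2): flips 1 -> legal
(5,3): no bracket -> illegal

Answer: (0,2) (1,1) (1,2) (1,6) (2,1) (2,6) (3,2) (5,2)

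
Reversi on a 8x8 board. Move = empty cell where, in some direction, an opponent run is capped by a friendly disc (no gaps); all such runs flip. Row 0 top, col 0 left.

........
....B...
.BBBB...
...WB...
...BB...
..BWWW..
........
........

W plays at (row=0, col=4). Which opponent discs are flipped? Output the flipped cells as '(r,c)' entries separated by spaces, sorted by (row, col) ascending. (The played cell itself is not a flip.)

Dir NW: edge -> no flip
Dir N: edge -> no flip
Dir NE: edge -> no flip
Dir W: first cell '.' (not opp) -> no flip
Dir E: first cell '.' (not opp) -> no flip
Dir SW: first cell '.' (not opp) -> no flip
Dir S: opp run (1,4) (2,4) (3,4) (4,4) capped by W -> flip
Dir SE: first cell '.' (not opp) -> no flip

Answer: (1,4) (2,4) (3,4) (4,4)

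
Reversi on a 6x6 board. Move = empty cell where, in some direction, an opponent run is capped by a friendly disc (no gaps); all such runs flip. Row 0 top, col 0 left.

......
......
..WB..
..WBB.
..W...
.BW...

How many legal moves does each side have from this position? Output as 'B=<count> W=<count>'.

Answer: B=5 W=5

Derivation:
-- B to move --
(1,1): flips 1 -> legal
(1,2): no bracket -> illegal
(1,3): no bracket -> illegal
(2,1): flips 1 -> legal
(3,1): flips 1 -> legal
(4,1): flips 1 -> legal
(4,3): no bracket -> illegal
(5,3): flips 1 -> legal
B mobility = 5
-- W to move --
(1,2): no bracket -> illegal
(1,3): no bracket -> illegal
(1,4): flips 1 -> legal
(2,4): flips 2 -> legal
(2,5): no bracket -> illegal
(3,5): flips 2 -> legal
(4,0): no bracket -> illegal
(4,1): no bracket -> illegal
(4,3): no bracket -> illegal
(4,4): flips 1 -> legal
(4,5): no bracket -> illegal
(5,0): flips 1 -> legal
W mobility = 5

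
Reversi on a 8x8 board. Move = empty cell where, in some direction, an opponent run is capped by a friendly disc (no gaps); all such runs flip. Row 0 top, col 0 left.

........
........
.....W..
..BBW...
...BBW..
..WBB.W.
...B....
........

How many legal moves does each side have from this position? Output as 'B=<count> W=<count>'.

-- B to move --
(1,4): no bracket -> illegal
(1,5): no bracket -> illegal
(1,6): flips 2 -> legal
(2,3): no bracket -> illegal
(2,4): flips 1 -> legal
(2,6): no bracket -> illegal
(3,5): flips 1 -> legal
(3,6): flips 1 -> legal
(4,1): flips 1 -> legal
(4,2): no bracket -> illegal
(4,6): flips 1 -> legal
(4,7): no bracket -> illegal
(5,1): flips 1 -> legal
(5,5): no bracket -> illegal
(5,7): no bracket -> illegal
(6,1): flips 1 -> legal
(6,2): no bracket -> illegal
(6,5): no bracket -> illegal
(6,6): no bracket -> illegal
(6,7): no bracket -> illegal
B mobility = 8
-- W to move --
(2,1): no bracket -> illegal
(2,2): no bracket -> illegal
(2,3): no bracket -> illegal
(2,4): no bracket -> illegal
(3,1): flips 2 -> legal
(3,5): no bracket -> illegal
(4,1): no bracket -> illegal
(4,2): flips 2 -> legal
(5,5): flips 2 -> legal
(6,2): no bracket -> illegal
(6,4): flips 2 -> legal
(6,5): no bracket -> illegal
(7,2): flips 2 -> legal
(7,3): no bracket -> illegal
(7,4): flips 1 -> legal
W mobility = 6

Answer: B=8 W=6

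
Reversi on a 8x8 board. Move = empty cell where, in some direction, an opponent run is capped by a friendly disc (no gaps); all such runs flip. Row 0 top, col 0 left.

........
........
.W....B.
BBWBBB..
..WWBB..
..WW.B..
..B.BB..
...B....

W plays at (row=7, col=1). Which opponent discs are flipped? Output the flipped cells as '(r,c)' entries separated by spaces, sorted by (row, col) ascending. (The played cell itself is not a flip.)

Dir NW: first cell '.' (not opp) -> no flip
Dir N: first cell '.' (not opp) -> no flip
Dir NE: opp run (6,2) capped by W -> flip
Dir W: first cell '.' (not opp) -> no flip
Dir E: first cell '.' (not opp) -> no flip
Dir SW: edge -> no flip
Dir S: edge -> no flip
Dir SE: edge -> no flip

Answer: (6,2)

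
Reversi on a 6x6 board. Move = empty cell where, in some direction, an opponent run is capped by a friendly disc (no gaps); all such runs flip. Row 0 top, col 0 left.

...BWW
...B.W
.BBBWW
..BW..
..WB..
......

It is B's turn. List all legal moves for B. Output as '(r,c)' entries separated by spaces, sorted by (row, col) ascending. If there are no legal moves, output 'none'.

(1,4): no bracket -> illegal
(3,1): no bracket -> illegal
(3,4): flips 1 -> legal
(3,5): flips 1 -> legal
(4,1): flips 1 -> legal
(4,4): flips 1 -> legal
(5,1): no bracket -> illegal
(5,2): flips 1 -> legal
(5,3): no bracket -> illegal

Answer: (3,4) (3,5) (4,1) (4,4) (5,2)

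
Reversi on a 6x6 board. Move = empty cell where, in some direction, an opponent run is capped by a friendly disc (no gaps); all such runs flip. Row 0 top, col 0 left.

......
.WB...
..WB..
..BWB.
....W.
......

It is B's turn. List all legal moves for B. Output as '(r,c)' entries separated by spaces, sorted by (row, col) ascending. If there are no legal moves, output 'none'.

(0,0): no bracket -> illegal
(0,1): no bracket -> illegal
(0,2): no bracket -> illegal
(1,0): flips 1 -> legal
(1,3): no bracket -> illegal
(2,0): no bracket -> illegal
(2,1): flips 1 -> legal
(2,4): no bracket -> illegal
(3,1): no bracket -> illegal
(3,5): no bracket -> illegal
(4,2): no bracket -> illegal
(4,3): flips 1 -> legal
(4,5): no bracket -> illegal
(5,3): no bracket -> illegal
(5,4): flips 1 -> legal
(5,5): no bracket -> illegal

Answer: (1,0) (2,1) (4,3) (5,4)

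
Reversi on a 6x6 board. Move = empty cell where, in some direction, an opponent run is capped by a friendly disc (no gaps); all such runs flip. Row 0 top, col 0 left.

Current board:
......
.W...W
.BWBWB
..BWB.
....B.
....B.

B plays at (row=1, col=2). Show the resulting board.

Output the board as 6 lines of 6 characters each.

Answer: ......
.WB..W
.BBBWB
..BWB.
....B.
....B.

Derivation:
Place B at (1,2); scan 8 dirs for brackets.
Dir NW: first cell '.' (not opp) -> no flip
Dir N: first cell '.' (not opp) -> no flip
Dir NE: first cell '.' (not opp) -> no flip
Dir W: opp run (1,1), next='.' -> no flip
Dir E: first cell '.' (not opp) -> no flip
Dir SW: first cell 'B' (not opp) -> no flip
Dir S: opp run (2,2) capped by B -> flip
Dir SE: first cell 'B' (not opp) -> no flip
All flips: (2,2)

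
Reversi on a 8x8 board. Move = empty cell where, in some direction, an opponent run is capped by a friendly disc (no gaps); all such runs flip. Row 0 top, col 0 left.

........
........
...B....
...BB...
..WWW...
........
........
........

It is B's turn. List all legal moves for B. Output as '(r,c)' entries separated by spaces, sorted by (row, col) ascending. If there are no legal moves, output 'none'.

Answer: (5,1) (5,2) (5,3) (5,4) (5,5)

Derivation:
(3,1): no bracket -> illegal
(3,2): no bracket -> illegal
(3,5): no bracket -> illegal
(4,1): no bracket -> illegal
(4,5): no bracket -> illegal
(5,1): flips 1 -> legal
(5,2): flips 1 -> legal
(5,3): flips 1 -> legal
(5,4): flips 1 -> legal
(5,5): flips 1 -> legal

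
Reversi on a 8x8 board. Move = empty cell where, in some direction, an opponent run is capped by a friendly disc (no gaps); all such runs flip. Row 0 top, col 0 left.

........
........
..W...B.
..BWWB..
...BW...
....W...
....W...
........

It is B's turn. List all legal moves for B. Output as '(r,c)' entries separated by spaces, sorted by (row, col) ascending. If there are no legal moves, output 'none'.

(1,1): no bracket -> illegal
(1,2): flips 1 -> legal
(1,3): no bracket -> illegal
(2,1): no bracket -> illegal
(2,3): flips 1 -> legal
(2,4): no bracket -> illegal
(2,5): flips 1 -> legal
(3,1): no bracket -> illegal
(4,2): no bracket -> illegal
(4,5): flips 1 -> legal
(5,3): flips 1 -> legal
(5,5): no bracket -> illegal
(6,3): no bracket -> illegal
(6,5): flips 1 -> legal
(7,3): no bracket -> illegal
(7,4): no bracket -> illegal
(7,5): no bracket -> illegal

Answer: (1,2) (2,3) (2,5) (4,5) (5,3) (6,5)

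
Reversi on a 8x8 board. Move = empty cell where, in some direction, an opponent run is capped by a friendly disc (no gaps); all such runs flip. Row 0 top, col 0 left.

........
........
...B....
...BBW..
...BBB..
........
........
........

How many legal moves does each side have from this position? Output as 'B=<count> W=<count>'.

-- B to move --
(2,4): no bracket -> illegal
(2,5): flips 1 -> legal
(2,6): flips 1 -> legal
(3,6): flips 1 -> legal
(4,6): no bracket -> illegal
B mobility = 3
-- W to move --
(1,2): no bracket -> illegal
(1,3): no bracket -> illegal
(1,4): no bracket -> illegal
(2,2): no bracket -> illegal
(2,4): no bracket -> illegal
(2,5): no bracket -> illegal
(3,2): flips 2 -> legal
(3,6): no bracket -> illegal
(4,2): no bracket -> illegal
(4,6): no bracket -> illegal
(5,2): no bracket -> illegal
(5,3): flips 1 -> legal
(5,4): no bracket -> illegal
(5,5): flips 1 -> legal
(5,6): no bracket -> illegal
W mobility = 3

Answer: B=3 W=3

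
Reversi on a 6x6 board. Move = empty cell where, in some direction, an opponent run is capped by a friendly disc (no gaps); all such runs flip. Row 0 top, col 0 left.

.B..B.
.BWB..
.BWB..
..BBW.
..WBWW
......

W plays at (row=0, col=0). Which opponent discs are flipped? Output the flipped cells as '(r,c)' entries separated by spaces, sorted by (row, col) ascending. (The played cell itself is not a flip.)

Answer: (1,1)

Derivation:
Dir NW: edge -> no flip
Dir N: edge -> no flip
Dir NE: edge -> no flip
Dir W: edge -> no flip
Dir E: opp run (0,1), next='.' -> no flip
Dir SW: edge -> no flip
Dir S: first cell '.' (not opp) -> no flip
Dir SE: opp run (1,1) capped by W -> flip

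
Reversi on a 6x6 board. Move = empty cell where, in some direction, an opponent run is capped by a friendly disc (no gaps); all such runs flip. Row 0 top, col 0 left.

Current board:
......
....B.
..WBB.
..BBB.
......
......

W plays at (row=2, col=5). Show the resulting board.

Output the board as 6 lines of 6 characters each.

Place W at (2,5); scan 8 dirs for brackets.
Dir NW: opp run (1,4), next='.' -> no flip
Dir N: first cell '.' (not opp) -> no flip
Dir NE: edge -> no flip
Dir W: opp run (2,4) (2,3) capped by W -> flip
Dir E: edge -> no flip
Dir SW: opp run (3,4), next='.' -> no flip
Dir S: first cell '.' (not opp) -> no flip
Dir SE: edge -> no flip
All flips: (2,3) (2,4)

Answer: ......
....B.
..WWWW
..BBB.
......
......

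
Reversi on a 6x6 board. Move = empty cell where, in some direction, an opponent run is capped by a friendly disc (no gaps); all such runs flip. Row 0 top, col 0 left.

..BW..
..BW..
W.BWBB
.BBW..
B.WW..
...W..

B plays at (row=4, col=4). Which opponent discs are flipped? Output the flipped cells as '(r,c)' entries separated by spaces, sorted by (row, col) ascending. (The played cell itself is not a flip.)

Dir NW: opp run (3,3) capped by B -> flip
Dir N: first cell '.' (not opp) -> no flip
Dir NE: first cell '.' (not opp) -> no flip
Dir W: opp run (4,3) (4,2), next='.' -> no flip
Dir E: first cell '.' (not opp) -> no flip
Dir SW: opp run (5,3), next=edge -> no flip
Dir S: first cell '.' (not opp) -> no flip
Dir SE: first cell '.' (not opp) -> no flip

Answer: (3,3)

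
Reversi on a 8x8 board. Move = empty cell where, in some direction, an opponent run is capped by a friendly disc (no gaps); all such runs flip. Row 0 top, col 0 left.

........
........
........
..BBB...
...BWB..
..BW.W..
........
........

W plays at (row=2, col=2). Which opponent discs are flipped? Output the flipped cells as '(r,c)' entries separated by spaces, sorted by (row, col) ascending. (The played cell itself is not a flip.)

Answer: (3,3)

Derivation:
Dir NW: first cell '.' (not opp) -> no flip
Dir N: first cell '.' (not opp) -> no flip
Dir NE: first cell '.' (not opp) -> no flip
Dir W: first cell '.' (not opp) -> no flip
Dir E: first cell '.' (not opp) -> no flip
Dir SW: first cell '.' (not opp) -> no flip
Dir S: opp run (3,2), next='.' -> no flip
Dir SE: opp run (3,3) capped by W -> flip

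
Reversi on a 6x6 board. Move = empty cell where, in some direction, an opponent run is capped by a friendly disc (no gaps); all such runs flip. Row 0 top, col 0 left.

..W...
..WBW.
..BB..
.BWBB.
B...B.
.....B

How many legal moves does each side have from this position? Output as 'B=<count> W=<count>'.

-- B to move --
(0,1): flips 1 -> legal
(0,3): no bracket -> illegal
(0,4): no bracket -> illegal
(0,5): flips 1 -> legal
(1,1): flips 1 -> legal
(1,5): flips 1 -> legal
(2,1): no bracket -> illegal
(2,4): no bracket -> illegal
(2,5): no bracket -> illegal
(4,1): flips 1 -> legal
(4,2): flips 1 -> legal
(4,3): no bracket -> illegal
B mobility = 6
-- W to move --
(0,3): no bracket -> illegal
(0,4): no bracket -> illegal
(1,1): no bracket -> illegal
(2,0): no bracket -> illegal
(2,1): no bracket -> illegal
(2,4): flips 1 -> legal
(2,5): no bracket -> illegal
(3,0): flips 1 -> legal
(3,5): flips 2 -> legal
(4,1): no bracket -> illegal
(4,2): no bracket -> illegal
(4,3): no bracket -> illegal
(4,5): flips 2 -> legal
(5,0): no bracket -> illegal
(5,1): no bracket -> illegal
(5,3): no bracket -> illegal
(5,4): no bracket -> illegal
W mobility = 4

Answer: B=6 W=4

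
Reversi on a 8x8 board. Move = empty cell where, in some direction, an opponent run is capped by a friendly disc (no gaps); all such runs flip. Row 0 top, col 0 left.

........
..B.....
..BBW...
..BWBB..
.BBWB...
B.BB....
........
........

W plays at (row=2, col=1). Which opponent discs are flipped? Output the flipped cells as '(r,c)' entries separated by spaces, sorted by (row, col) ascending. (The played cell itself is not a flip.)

Answer: (2,2) (2,3) (3,2)

Derivation:
Dir NW: first cell '.' (not opp) -> no flip
Dir N: first cell '.' (not opp) -> no flip
Dir NE: opp run (1,2), next='.' -> no flip
Dir W: first cell '.' (not opp) -> no flip
Dir E: opp run (2,2) (2,3) capped by W -> flip
Dir SW: first cell '.' (not opp) -> no flip
Dir S: first cell '.' (not opp) -> no flip
Dir SE: opp run (3,2) capped by W -> flip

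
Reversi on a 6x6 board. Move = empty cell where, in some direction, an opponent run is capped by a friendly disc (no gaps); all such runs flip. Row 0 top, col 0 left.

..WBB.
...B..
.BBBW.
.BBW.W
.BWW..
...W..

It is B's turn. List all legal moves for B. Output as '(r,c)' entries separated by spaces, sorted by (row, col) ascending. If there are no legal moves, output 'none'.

Answer: (0,1) (2,5) (3,4) (4,4) (5,2) (5,4)

Derivation:
(0,1): flips 1 -> legal
(1,1): no bracket -> illegal
(1,2): no bracket -> illegal
(1,4): no bracket -> illegal
(1,5): no bracket -> illegal
(2,5): flips 1 -> legal
(3,4): flips 1 -> legal
(4,4): flips 3 -> legal
(4,5): no bracket -> illegal
(5,1): no bracket -> illegal
(5,2): flips 1 -> legal
(5,4): flips 1 -> legal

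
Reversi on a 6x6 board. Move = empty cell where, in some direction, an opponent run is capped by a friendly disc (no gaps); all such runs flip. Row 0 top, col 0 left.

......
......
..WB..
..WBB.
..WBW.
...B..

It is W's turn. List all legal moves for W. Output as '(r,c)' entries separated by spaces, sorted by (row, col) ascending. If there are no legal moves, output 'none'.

Answer: (1,4) (2,4) (3,5) (5,4)

Derivation:
(1,2): no bracket -> illegal
(1,3): no bracket -> illegal
(1,4): flips 1 -> legal
(2,4): flips 3 -> legal
(2,5): no bracket -> illegal
(3,5): flips 2 -> legal
(4,5): no bracket -> illegal
(5,2): no bracket -> illegal
(5,4): flips 1 -> legal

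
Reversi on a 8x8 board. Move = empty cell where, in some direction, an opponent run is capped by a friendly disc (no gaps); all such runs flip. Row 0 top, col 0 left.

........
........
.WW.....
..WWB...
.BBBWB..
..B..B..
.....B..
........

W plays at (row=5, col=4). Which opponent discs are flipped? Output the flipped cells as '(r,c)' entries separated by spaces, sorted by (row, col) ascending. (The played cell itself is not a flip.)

Dir NW: opp run (4,3) capped by W -> flip
Dir N: first cell 'W' (not opp) -> no flip
Dir NE: opp run (4,5), next='.' -> no flip
Dir W: first cell '.' (not opp) -> no flip
Dir E: opp run (5,5), next='.' -> no flip
Dir SW: first cell '.' (not opp) -> no flip
Dir S: first cell '.' (not opp) -> no flip
Dir SE: opp run (6,5), next='.' -> no flip

Answer: (4,3)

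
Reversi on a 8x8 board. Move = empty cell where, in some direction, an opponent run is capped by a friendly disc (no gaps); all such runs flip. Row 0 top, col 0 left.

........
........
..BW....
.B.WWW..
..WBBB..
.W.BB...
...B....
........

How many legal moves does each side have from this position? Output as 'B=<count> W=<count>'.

Answer: B=6 W=10

Derivation:
-- B to move --
(1,2): flips 2 -> legal
(1,3): flips 2 -> legal
(1,4): no bracket -> illegal
(2,4): flips 2 -> legal
(2,5): flips 2 -> legal
(2,6): flips 1 -> legal
(3,2): no bracket -> illegal
(3,6): no bracket -> illegal
(4,0): no bracket -> illegal
(4,1): flips 1 -> legal
(4,6): no bracket -> illegal
(5,0): no bracket -> illegal
(5,2): no bracket -> illegal
(6,0): no bracket -> illegal
(6,1): no bracket -> illegal
(6,2): no bracket -> illegal
B mobility = 6
-- W to move --
(1,1): flips 1 -> legal
(1,2): no bracket -> illegal
(1,3): no bracket -> illegal
(2,0): flips 1 -> legal
(2,1): flips 1 -> legal
(3,0): no bracket -> illegal
(3,2): no bracket -> illegal
(3,6): no bracket -> illegal
(4,0): no bracket -> illegal
(4,1): no bracket -> illegal
(4,6): flips 3 -> legal
(5,2): flips 1 -> legal
(5,5): flips 2 -> legal
(5,6): flips 1 -> legal
(6,2): flips 2 -> legal
(6,4): flips 3 -> legal
(6,5): no bracket -> illegal
(7,2): no bracket -> illegal
(7,3): flips 3 -> legal
(7,4): no bracket -> illegal
W mobility = 10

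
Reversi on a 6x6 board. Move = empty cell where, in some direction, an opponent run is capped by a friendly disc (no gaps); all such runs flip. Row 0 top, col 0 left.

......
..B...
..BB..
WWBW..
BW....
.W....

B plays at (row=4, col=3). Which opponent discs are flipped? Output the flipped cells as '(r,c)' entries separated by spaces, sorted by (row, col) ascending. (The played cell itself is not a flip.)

Dir NW: first cell 'B' (not opp) -> no flip
Dir N: opp run (3,3) capped by B -> flip
Dir NE: first cell '.' (not opp) -> no flip
Dir W: first cell '.' (not opp) -> no flip
Dir E: first cell '.' (not opp) -> no flip
Dir SW: first cell '.' (not opp) -> no flip
Dir S: first cell '.' (not opp) -> no flip
Dir SE: first cell '.' (not opp) -> no flip

Answer: (3,3)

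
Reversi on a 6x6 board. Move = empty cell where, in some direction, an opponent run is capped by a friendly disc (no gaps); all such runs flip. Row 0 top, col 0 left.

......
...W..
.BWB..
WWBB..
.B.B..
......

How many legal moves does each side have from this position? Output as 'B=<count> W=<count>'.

Answer: B=3 W=10

Derivation:
-- B to move --
(0,2): no bracket -> illegal
(0,3): flips 1 -> legal
(0,4): no bracket -> illegal
(1,1): flips 1 -> legal
(1,2): flips 1 -> legal
(1,4): no bracket -> illegal
(2,0): no bracket -> illegal
(2,4): no bracket -> illegal
(4,0): no bracket -> illegal
(4,2): no bracket -> illegal
B mobility = 3
-- W to move --
(1,0): no bracket -> illegal
(1,1): flips 1 -> legal
(1,2): flips 1 -> legal
(1,4): no bracket -> illegal
(2,0): flips 1 -> legal
(2,4): flips 1 -> legal
(3,4): flips 2 -> legal
(4,0): no bracket -> illegal
(4,2): flips 1 -> legal
(4,4): flips 1 -> legal
(5,0): no bracket -> illegal
(5,1): flips 1 -> legal
(5,2): flips 1 -> legal
(5,3): flips 3 -> legal
(5,4): no bracket -> illegal
W mobility = 10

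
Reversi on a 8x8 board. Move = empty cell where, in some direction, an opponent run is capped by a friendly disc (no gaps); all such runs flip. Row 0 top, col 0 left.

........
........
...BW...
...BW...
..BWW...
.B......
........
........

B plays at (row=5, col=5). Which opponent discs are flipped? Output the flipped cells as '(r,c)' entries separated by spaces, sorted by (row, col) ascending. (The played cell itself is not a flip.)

Dir NW: opp run (4,4) capped by B -> flip
Dir N: first cell '.' (not opp) -> no flip
Dir NE: first cell '.' (not opp) -> no flip
Dir W: first cell '.' (not opp) -> no flip
Dir E: first cell '.' (not opp) -> no flip
Dir SW: first cell '.' (not opp) -> no flip
Dir S: first cell '.' (not opp) -> no flip
Dir SE: first cell '.' (not opp) -> no flip

Answer: (4,4)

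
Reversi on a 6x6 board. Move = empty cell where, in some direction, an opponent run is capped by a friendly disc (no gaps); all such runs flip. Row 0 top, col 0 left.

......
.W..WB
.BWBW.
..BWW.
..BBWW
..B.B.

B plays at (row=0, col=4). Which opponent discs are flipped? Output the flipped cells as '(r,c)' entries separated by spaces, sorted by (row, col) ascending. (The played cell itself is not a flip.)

Dir NW: edge -> no flip
Dir N: edge -> no flip
Dir NE: edge -> no flip
Dir W: first cell '.' (not opp) -> no flip
Dir E: first cell '.' (not opp) -> no flip
Dir SW: first cell '.' (not opp) -> no flip
Dir S: opp run (1,4) (2,4) (3,4) (4,4) capped by B -> flip
Dir SE: first cell 'B' (not opp) -> no flip

Answer: (1,4) (2,4) (3,4) (4,4)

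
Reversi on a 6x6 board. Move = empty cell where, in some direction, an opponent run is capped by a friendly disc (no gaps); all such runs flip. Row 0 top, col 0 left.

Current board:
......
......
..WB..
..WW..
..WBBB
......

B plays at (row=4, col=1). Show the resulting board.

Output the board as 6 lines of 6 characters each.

Place B at (4,1); scan 8 dirs for brackets.
Dir NW: first cell '.' (not opp) -> no flip
Dir N: first cell '.' (not opp) -> no flip
Dir NE: opp run (3,2) capped by B -> flip
Dir W: first cell '.' (not opp) -> no flip
Dir E: opp run (4,2) capped by B -> flip
Dir SW: first cell '.' (not opp) -> no flip
Dir S: first cell '.' (not opp) -> no flip
Dir SE: first cell '.' (not opp) -> no flip
All flips: (3,2) (4,2)

Answer: ......
......
..WB..
..BW..
.BBBBB
......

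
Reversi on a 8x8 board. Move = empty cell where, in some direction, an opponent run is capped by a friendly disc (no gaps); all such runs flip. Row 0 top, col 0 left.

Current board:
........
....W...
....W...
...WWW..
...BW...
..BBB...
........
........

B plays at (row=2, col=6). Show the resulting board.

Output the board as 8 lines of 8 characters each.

Answer: ........
....W...
....W.B.
...WWB..
...BB...
..BBB...
........
........

Derivation:
Place B at (2,6); scan 8 dirs for brackets.
Dir NW: first cell '.' (not opp) -> no flip
Dir N: first cell '.' (not opp) -> no flip
Dir NE: first cell '.' (not opp) -> no flip
Dir W: first cell '.' (not opp) -> no flip
Dir E: first cell '.' (not opp) -> no flip
Dir SW: opp run (3,5) (4,4) capped by B -> flip
Dir S: first cell '.' (not opp) -> no flip
Dir SE: first cell '.' (not opp) -> no flip
All flips: (3,5) (4,4)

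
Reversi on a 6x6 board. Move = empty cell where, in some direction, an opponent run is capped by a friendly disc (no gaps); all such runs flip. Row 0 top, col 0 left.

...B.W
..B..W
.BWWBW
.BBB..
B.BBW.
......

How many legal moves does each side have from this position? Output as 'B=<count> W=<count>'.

Answer: B=6 W=7

Derivation:
-- B to move --
(0,4): no bracket -> illegal
(1,1): flips 1 -> legal
(1,3): flips 2 -> legal
(1,4): flips 1 -> legal
(3,4): flips 1 -> legal
(3,5): no bracket -> illegal
(4,5): flips 1 -> legal
(5,3): no bracket -> illegal
(5,4): no bracket -> illegal
(5,5): flips 1 -> legal
B mobility = 6
-- W to move --
(0,1): flips 1 -> legal
(0,2): flips 1 -> legal
(0,4): no bracket -> illegal
(1,0): no bracket -> illegal
(1,1): no bracket -> illegal
(1,3): no bracket -> illegal
(1,4): no bracket -> illegal
(2,0): flips 1 -> legal
(3,0): no bracket -> illegal
(3,4): no bracket -> illegal
(3,5): no bracket -> illegal
(4,1): flips 3 -> legal
(5,0): no bracket -> illegal
(5,1): flips 3 -> legal
(5,2): flips 2 -> legal
(5,3): flips 2 -> legal
(5,4): no bracket -> illegal
W mobility = 7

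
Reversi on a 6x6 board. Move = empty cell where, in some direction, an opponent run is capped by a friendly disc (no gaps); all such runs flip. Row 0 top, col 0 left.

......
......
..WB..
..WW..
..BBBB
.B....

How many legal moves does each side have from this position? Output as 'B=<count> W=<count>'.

Answer: B=5 W=7

Derivation:
-- B to move --
(1,1): flips 2 -> legal
(1,2): flips 2 -> legal
(1,3): no bracket -> illegal
(2,1): flips 2 -> legal
(2,4): flips 1 -> legal
(3,1): no bracket -> illegal
(3,4): no bracket -> illegal
(4,1): flips 1 -> legal
B mobility = 5
-- W to move --
(1,2): no bracket -> illegal
(1,3): flips 1 -> legal
(1,4): flips 1 -> legal
(2,4): flips 1 -> legal
(3,1): no bracket -> illegal
(3,4): no bracket -> illegal
(3,5): no bracket -> illegal
(4,0): no bracket -> illegal
(4,1): no bracket -> illegal
(5,0): no bracket -> illegal
(5,2): flips 1 -> legal
(5,3): flips 1 -> legal
(5,4): flips 1 -> legal
(5,5): flips 1 -> legal
W mobility = 7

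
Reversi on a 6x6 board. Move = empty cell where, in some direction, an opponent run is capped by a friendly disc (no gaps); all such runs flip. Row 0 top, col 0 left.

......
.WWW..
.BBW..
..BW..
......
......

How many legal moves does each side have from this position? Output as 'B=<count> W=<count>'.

Answer: B=9 W=5

Derivation:
-- B to move --
(0,0): flips 1 -> legal
(0,1): flips 1 -> legal
(0,2): flips 1 -> legal
(0,3): flips 1 -> legal
(0,4): flips 1 -> legal
(1,0): no bracket -> illegal
(1,4): flips 1 -> legal
(2,0): no bracket -> illegal
(2,4): flips 1 -> legal
(3,4): flips 1 -> legal
(4,2): no bracket -> illegal
(4,3): no bracket -> illegal
(4,4): flips 1 -> legal
B mobility = 9
-- W to move --
(1,0): no bracket -> illegal
(2,0): flips 2 -> legal
(3,0): flips 1 -> legal
(3,1): flips 3 -> legal
(4,1): flips 1 -> legal
(4,2): flips 2 -> legal
(4,3): no bracket -> illegal
W mobility = 5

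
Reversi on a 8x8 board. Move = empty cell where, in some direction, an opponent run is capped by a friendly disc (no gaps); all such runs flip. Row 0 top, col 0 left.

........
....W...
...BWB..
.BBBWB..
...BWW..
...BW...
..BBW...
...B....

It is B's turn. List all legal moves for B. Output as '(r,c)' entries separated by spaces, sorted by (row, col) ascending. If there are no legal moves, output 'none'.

Answer: (0,3) (0,5) (1,3) (1,5) (3,6) (4,6) (5,5) (5,6) (6,5) (7,5)

Derivation:
(0,3): flips 1 -> legal
(0,4): no bracket -> illegal
(0,5): flips 1 -> legal
(1,3): flips 1 -> legal
(1,5): flips 1 -> legal
(3,6): flips 2 -> legal
(4,6): flips 2 -> legal
(5,5): flips 4 -> legal
(5,6): flips 2 -> legal
(6,5): flips 2 -> legal
(7,4): no bracket -> illegal
(7,5): flips 1 -> legal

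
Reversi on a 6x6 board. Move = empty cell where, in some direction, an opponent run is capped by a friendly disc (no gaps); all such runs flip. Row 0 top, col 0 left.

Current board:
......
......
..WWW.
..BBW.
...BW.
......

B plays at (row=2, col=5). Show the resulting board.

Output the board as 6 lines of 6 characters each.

Answer: ......
......
..WWWB
..BBB.
...BW.
......

Derivation:
Place B at (2,5); scan 8 dirs for brackets.
Dir NW: first cell '.' (not opp) -> no flip
Dir N: first cell '.' (not opp) -> no flip
Dir NE: edge -> no flip
Dir W: opp run (2,4) (2,3) (2,2), next='.' -> no flip
Dir E: edge -> no flip
Dir SW: opp run (3,4) capped by B -> flip
Dir S: first cell '.' (not opp) -> no flip
Dir SE: edge -> no flip
All flips: (3,4)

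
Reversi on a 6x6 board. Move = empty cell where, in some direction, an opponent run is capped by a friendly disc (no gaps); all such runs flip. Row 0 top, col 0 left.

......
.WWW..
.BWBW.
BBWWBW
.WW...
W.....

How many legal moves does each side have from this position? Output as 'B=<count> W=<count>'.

-- B to move --
(0,0): no bracket -> illegal
(0,1): flips 2 -> legal
(0,2): no bracket -> illegal
(0,3): flips 2 -> legal
(0,4): flips 2 -> legal
(1,0): no bracket -> illegal
(1,4): flips 1 -> legal
(1,5): no bracket -> illegal
(2,0): no bracket -> illegal
(2,5): flips 1 -> legal
(4,0): no bracket -> illegal
(4,3): flips 2 -> legal
(4,4): no bracket -> illegal
(4,5): no bracket -> illegal
(5,1): flips 1 -> legal
(5,2): flips 1 -> legal
(5,3): flips 1 -> legal
B mobility = 9
-- W to move --
(1,0): flips 1 -> legal
(1,4): flips 1 -> legal
(2,0): flips 2 -> legal
(2,5): no bracket -> illegal
(4,0): flips 1 -> legal
(4,3): no bracket -> illegal
(4,4): flips 1 -> legal
(4,5): flips 2 -> legal
W mobility = 6

Answer: B=9 W=6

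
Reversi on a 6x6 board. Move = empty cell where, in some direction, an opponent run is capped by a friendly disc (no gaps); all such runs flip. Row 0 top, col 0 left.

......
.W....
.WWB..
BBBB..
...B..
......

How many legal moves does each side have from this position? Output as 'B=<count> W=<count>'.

Answer: B=6 W=6

Derivation:
-- B to move --
(0,0): flips 2 -> legal
(0,1): flips 2 -> legal
(0,2): no bracket -> illegal
(1,0): flips 1 -> legal
(1,2): flips 2 -> legal
(1,3): flips 1 -> legal
(2,0): flips 2 -> legal
B mobility = 6
-- W to move --
(1,2): no bracket -> illegal
(1,3): no bracket -> illegal
(1,4): no bracket -> illegal
(2,0): no bracket -> illegal
(2,4): flips 1 -> legal
(3,4): no bracket -> illegal
(4,0): flips 1 -> legal
(4,1): flips 1 -> legal
(4,2): flips 1 -> legal
(4,4): flips 1 -> legal
(5,2): no bracket -> illegal
(5,3): no bracket -> illegal
(5,4): flips 2 -> legal
W mobility = 6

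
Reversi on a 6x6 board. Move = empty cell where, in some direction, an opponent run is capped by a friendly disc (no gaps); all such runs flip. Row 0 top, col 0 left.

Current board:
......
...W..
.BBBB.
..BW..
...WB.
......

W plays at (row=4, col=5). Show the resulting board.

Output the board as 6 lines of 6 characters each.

Place W at (4,5); scan 8 dirs for brackets.
Dir NW: first cell '.' (not opp) -> no flip
Dir N: first cell '.' (not opp) -> no flip
Dir NE: edge -> no flip
Dir W: opp run (4,4) capped by W -> flip
Dir E: edge -> no flip
Dir SW: first cell '.' (not opp) -> no flip
Dir S: first cell '.' (not opp) -> no flip
Dir SE: edge -> no flip
All flips: (4,4)

Answer: ......
...W..
.BBBB.
..BW..
...WWW
......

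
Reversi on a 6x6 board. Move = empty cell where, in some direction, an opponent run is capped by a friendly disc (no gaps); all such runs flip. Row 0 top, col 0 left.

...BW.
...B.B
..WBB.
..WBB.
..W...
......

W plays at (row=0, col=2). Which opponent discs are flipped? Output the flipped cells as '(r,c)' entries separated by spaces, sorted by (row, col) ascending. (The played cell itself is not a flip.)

Dir NW: edge -> no flip
Dir N: edge -> no flip
Dir NE: edge -> no flip
Dir W: first cell '.' (not opp) -> no flip
Dir E: opp run (0,3) capped by W -> flip
Dir SW: first cell '.' (not opp) -> no flip
Dir S: first cell '.' (not opp) -> no flip
Dir SE: opp run (1,3) (2,4), next='.' -> no flip

Answer: (0,3)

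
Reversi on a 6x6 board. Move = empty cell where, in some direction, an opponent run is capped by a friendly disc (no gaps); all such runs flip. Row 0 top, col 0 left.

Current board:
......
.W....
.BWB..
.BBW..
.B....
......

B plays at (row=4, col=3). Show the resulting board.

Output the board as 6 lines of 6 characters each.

Answer: ......
.W....
.BWB..
.BBB..
.B.B..
......

Derivation:
Place B at (4,3); scan 8 dirs for brackets.
Dir NW: first cell 'B' (not opp) -> no flip
Dir N: opp run (3,3) capped by B -> flip
Dir NE: first cell '.' (not opp) -> no flip
Dir W: first cell '.' (not opp) -> no flip
Dir E: first cell '.' (not opp) -> no flip
Dir SW: first cell '.' (not opp) -> no flip
Dir S: first cell '.' (not opp) -> no flip
Dir SE: first cell '.' (not opp) -> no flip
All flips: (3,3)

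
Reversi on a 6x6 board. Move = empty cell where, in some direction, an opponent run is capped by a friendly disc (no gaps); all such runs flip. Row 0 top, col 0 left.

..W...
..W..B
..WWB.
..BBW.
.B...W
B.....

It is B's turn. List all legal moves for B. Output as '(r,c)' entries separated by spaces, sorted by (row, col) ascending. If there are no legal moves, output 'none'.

Answer: (1,1) (1,3) (1,4) (2,1) (3,5) (4,4)

Derivation:
(0,1): no bracket -> illegal
(0,3): no bracket -> illegal
(1,1): flips 1 -> legal
(1,3): flips 1 -> legal
(1,4): flips 1 -> legal
(2,1): flips 2 -> legal
(2,5): no bracket -> illegal
(3,1): no bracket -> illegal
(3,5): flips 1 -> legal
(4,3): no bracket -> illegal
(4,4): flips 1 -> legal
(5,4): no bracket -> illegal
(5,5): no bracket -> illegal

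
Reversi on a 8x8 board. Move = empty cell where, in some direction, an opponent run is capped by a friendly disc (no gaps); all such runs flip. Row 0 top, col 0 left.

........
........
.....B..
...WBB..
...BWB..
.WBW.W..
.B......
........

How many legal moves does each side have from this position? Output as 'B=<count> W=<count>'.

-- B to move --
(2,2): no bracket -> illegal
(2,3): flips 1 -> legal
(2,4): no bracket -> illegal
(3,2): flips 1 -> legal
(4,0): no bracket -> illegal
(4,1): flips 1 -> legal
(4,2): no bracket -> illegal
(4,6): no bracket -> illegal
(5,0): flips 1 -> legal
(5,4): flips 2 -> legal
(5,6): no bracket -> illegal
(6,0): no bracket -> illegal
(6,2): flips 2 -> legal
(6,3): flips 1 -> legal
(6,4): no bracket -> illegal
(6,5): flips 1 -> legal
(6,6): no bracket -> illegal
B mobility = 8
-- W to move --
(1,4): no bracket -> illegal
(1,5): flips 3 -> legal
(1,6): no bracket -> illegal
(2,3): no bracket -> illegal
(2,4): flips 1 -> legal
(2,6): flips 1 -> legal
(3,2): no bracket -> illegal
(3,6): flips 2 -> legal
(4,1): no bracket -> illegal
(4,2): flips 1 -> legal
(4,6): flips 1 -> legal
(5,0): no bracket -> illegal
(5,4): no bracket -> illegal
(5,6): no bracket -> illegal
(6,0): no bracket -> illegal
(6,2): no bracket -> illegal
(6,3): no bracket -> illegal
(7,0): no bracket -> illegal
(7,1): flips 1 -> legal
(7,2): no bracket -> illegal
W mobility = 7

Answer: B=8 W=7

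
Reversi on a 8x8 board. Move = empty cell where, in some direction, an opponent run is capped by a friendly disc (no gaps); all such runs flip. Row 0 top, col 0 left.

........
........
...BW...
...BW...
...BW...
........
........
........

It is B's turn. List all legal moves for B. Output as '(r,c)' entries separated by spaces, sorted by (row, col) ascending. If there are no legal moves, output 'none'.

(1,3): no bracket -> illegal
(1,4): no bracket -> illegal
(1,5): flips 1 -> legal
(2,5): flips 2 -> legal
(3,5): flips 1 -> legal
(4,5): flips 2 -> legal
(5,3): no bracket -> illegal
(5,4): no bracket -> illegal
(5,5): flips 1 -> legal

Answer: (1,5) (2,5) (3,5) (4,5) (5,5)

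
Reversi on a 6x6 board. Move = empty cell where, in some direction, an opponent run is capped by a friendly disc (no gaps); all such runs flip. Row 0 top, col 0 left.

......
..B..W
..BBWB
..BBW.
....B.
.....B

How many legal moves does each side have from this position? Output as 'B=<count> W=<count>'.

-- B to move --
(0,4): no bracket -> illegal
(0,5): flips 1 -> legal
(1,3): no bracket -> illegal
(1,4): flips 2 -> legal
(3,5): flips 1 -> legal
(4,3): flips 1 -> legal
(4,5): flips 1 -> legal
B mobility = 5
-- W to move --
(0,1): flips 2 -> legal
(0,2): no bracket -> illegal
(0,3): no bracket -> illegal
(1,1): no bracket -> illegal
(1,3): no bracket -> illegal
(1,4): no bracket -> illegal
(2,1): flips 2 -> legal
(3,1): flips 2 -> legal
(3,5): flips 1 -> legal
(4,1): no bracket -> illegal
(4,2): flips 1 -> legal
(4,3): no bracket -> illegal
(4,5): no bracket -> illegal
(5,3): no bracket -> illegal
(5,4): flips 1 -> legal
W mobility = 6

Answer: B=5 W=6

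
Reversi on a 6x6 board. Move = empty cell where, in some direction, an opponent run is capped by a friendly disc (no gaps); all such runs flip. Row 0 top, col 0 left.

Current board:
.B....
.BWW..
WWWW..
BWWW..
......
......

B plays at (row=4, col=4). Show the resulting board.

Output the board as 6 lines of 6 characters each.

Place B at (4,4); scan 8 dirs for brackets.
Dir NW: opp run (3,3) (2,2) capped by B -> flip
Dir N: first cell '.' (not opp) -> no flip
Dir NE: first cell '.' (not opp) -> no flip
Dir W: first cell '.' (not opp) -> no flip
Dir E: first cell '.' (not opp) -> no flip
Dir SW: first cell '.' (not opp) -> no flip
Dir S: first cell '.' (not opp) -> no flip
Dir SE: first cell '.' (not opp) -> no flip
All flips: (2,2) (3,3)

Answer: .B....
.BWW..
WWBW..
BWWB..
....B.
......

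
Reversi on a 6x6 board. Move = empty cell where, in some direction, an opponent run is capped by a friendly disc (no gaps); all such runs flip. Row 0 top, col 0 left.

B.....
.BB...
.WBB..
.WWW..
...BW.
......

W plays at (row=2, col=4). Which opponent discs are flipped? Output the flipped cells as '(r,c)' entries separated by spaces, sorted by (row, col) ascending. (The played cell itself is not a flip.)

Dir NW: first cell '.' (not opp) -> no flip
Dir N: first cell '.' (not opp) -> no flip
Dir NE: first cell '.' (not opp) -> no flip
Dir W: opp run (2,3) (2,2) capped by W -> flip
Dir E: first cell '.' (not opp) -> no flip
Dir SW: first cell 'W' (not opp) -> no flip
Dir S: first cell '.' (not opp) -> no flip
Dir SE: first cell '.' (not opp) -> no flip

Answer: (2,2) (2,3)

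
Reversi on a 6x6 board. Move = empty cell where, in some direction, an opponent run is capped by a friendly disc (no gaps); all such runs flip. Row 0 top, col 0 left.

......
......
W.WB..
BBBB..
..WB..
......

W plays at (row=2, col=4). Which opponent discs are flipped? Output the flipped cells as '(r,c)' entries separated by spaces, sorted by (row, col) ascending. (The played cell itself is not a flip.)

Dir NW: first cell '.' (not opp) -> no flip
Dir N: first cell '.' (not opp) -> no flip
Dir NE: first cell '.' (not opp) -> no flip
Dir W: opp run (2,3) capped by W -> flip
Dir E: first cell '.' (not opp) -> no flip
Dir SW: opp run (3,3) capped by W -> flip
Dir S: first cell '.' (not opp) -> no flip
Dir SE: first cell '.' (not opp) -> no flip

Answer: (2,3) (3,3)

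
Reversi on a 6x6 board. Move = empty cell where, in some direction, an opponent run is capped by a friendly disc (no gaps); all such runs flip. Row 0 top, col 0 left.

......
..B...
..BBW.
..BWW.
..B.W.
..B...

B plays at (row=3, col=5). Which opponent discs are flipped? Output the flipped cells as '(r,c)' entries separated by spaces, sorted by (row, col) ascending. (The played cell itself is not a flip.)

Answer: (3,3) (3,4)

Derivation:
Dir NW: opp run (2,4), next='.' -> no flip
Dir N: first cell '.' (not opp) -> no flip
Dir NE: edge -> no flip
Dir W: opp run (3,4) (3,3) capped by B -> flip
Dir E: edge -> no flip
Dir SW: opp run (4,4), next='.' -> no flip
Dir S: first cell '.' (not opp) -> no flip
Dir SE: edge -> no flip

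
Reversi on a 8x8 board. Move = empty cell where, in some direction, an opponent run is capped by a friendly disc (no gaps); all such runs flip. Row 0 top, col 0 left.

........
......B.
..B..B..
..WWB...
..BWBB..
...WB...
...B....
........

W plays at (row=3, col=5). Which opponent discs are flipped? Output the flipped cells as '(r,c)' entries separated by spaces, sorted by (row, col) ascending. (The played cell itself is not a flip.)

Answer: (3,4) (4,4)

Derivation:
Dir NW: first cell '.' (not opp) -> no flip
Dir N: opp run (2,5), next='.' -> no flip
Dir NE: first cell '.' (not opp) -> no flip
Dir W: opp run (3,4) capped by W -> flip
Dir E: first cell '.' (not opp) -> no flip
Dir SW: opp run (4,4) capped by W -> flip
Dir S: opp run (4,5), next='.' -> no flip
Dir SE: first cell '.' (not opp) -> no flip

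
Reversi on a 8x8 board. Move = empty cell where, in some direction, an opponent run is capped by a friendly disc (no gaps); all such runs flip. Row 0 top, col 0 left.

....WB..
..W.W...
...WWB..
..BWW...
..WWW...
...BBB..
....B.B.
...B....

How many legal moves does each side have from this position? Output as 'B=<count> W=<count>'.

Answer: B=6 W=14

Derivation:
-- B to move --
(0,1): no bracket -> illegal
(0,2): no bracket -> illegal
(0,3): flips 2 -> legal
(1,1): no bracket -> illegal
(1,3): flips 3 -> legal
(1,5): no bracket -> illegal
(2,1): no bracket -> illegal
(2,2): flips 4 -> legal
(3,1): flips 1 -> legal
(3,5): flips 3 -> legal
(4,1): no bracket -> illegal
(4,5): no bracket -> illegal
(5,1): no bracket -> illegal
(5,2): flips 3 -> legal
B mobility = 6
-- W to move --
(0,6): flips 1 -> legal
(1,5): no bracket -> illegal
(1,6): flips 1 -> legal
(2,1): flips 1 -> legal
(2,2): flips 1 -> legal
(2,6): flips 1 -> legal
(3,1): flips 1 -> legal
(3,5): no bracket -> illegal
(3,6): flips 1 -> legal
(4,1): flips 1 -> legal
(4,5): no bracket -> illegal
(4,6): no bracket -> illegal
(5,2): no bracket -> illegal
(5,6): no bracket -> illegal
(5,7): no bracket -> illegal
(6,2): flips 1 -> legal
(6,3): flips 1 -> legal
(6,5): flips 1 -> legal
(6,7): no bracket -> illegal
(7,2): no bracket -> illegal
(7,4): flips 2 -> legal
(7,5): flips 2 -> legal
(7,6): no bracket -> illegal
(7,7): flips 2 -> legal
W mobility = 14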